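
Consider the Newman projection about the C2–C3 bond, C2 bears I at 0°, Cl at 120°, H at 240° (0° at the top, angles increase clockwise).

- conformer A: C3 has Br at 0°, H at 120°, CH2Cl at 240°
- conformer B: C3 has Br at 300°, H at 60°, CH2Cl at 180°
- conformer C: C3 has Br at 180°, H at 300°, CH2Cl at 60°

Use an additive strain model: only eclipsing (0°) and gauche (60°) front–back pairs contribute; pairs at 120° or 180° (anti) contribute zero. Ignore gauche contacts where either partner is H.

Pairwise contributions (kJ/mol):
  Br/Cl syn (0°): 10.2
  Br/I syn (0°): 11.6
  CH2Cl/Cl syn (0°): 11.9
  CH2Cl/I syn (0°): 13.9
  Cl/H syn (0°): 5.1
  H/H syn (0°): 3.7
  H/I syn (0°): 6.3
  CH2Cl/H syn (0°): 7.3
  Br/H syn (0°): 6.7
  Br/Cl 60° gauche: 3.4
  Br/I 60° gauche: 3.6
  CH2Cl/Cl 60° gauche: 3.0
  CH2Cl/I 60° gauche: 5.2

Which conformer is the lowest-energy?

A (eclipsed): I(0°)/Br(0°) eclipsed 11.6; Cl(120°)/H(120°) eclipsed 5.1; H(240°)/CH2Cl(240°) eclipsed 7.3 → 24.0 kJ/mol.
B (staggered): I(0°)/Br(300°) gauche 3.6; Cl(120°)/CH2Cl(180°) gauche 3.0 → 6.6 kJ/mol.
C (staggered): I(0°)/CH2Cl(60°) gauche 5.2; Cl(120°)/Br(180°) gauche 3.4; Cl(120°)/CH2Cl(60°) gauche 3.0 → 11.6 kJ/mol.
B has the lowest total (6.6 kJ/mol).

B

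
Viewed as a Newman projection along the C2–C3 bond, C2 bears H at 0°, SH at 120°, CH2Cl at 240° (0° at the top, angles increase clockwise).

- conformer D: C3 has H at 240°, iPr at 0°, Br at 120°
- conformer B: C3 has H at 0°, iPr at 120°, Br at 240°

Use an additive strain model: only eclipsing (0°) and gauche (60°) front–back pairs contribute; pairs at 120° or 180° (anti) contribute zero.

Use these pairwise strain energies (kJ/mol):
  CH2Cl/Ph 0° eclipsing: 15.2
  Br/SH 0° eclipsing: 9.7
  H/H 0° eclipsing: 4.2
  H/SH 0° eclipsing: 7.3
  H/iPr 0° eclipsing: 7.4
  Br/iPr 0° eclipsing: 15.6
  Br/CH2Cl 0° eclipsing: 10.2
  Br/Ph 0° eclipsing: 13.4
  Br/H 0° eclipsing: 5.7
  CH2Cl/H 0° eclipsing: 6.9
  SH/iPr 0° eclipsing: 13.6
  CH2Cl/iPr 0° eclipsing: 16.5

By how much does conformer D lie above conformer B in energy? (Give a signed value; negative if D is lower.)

D (eclipsed): H–iPr eclipsed, SH–Br eclipsed, CH2Cl–H eclipsed; 7.4 + 9.7 + 6.9 = 24.0 kJ/mol.
B (eclipsed): H–H eclipsed, SH–iPr eclipsed, CH2Cl–Br eclipsed; 4.2 + 13.6 + 10.2 = 28.0 kJ/mol.
E(D) − E(B) = 24.0 − 28.0 = -4.0 kJ/mol.

-4.0 kJ/mol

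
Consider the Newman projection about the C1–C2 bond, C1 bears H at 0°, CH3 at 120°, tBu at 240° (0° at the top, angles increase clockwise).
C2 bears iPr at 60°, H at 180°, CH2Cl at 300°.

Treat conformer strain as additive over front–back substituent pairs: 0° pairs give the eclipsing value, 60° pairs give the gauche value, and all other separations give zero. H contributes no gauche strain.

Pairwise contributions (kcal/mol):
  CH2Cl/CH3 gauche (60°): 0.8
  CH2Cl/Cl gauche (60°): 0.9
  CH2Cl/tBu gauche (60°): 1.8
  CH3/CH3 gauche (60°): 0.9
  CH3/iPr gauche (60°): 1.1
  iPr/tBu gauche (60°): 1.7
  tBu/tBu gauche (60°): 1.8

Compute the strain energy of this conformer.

This conformer is staggered. CH3 at 120° is gauche with iPr at 60° (1.1); tBu at 240° is gauche with CH2Cl at 300° (1.8). Total 2.9 kcal/mol.

2.9 kcal/mol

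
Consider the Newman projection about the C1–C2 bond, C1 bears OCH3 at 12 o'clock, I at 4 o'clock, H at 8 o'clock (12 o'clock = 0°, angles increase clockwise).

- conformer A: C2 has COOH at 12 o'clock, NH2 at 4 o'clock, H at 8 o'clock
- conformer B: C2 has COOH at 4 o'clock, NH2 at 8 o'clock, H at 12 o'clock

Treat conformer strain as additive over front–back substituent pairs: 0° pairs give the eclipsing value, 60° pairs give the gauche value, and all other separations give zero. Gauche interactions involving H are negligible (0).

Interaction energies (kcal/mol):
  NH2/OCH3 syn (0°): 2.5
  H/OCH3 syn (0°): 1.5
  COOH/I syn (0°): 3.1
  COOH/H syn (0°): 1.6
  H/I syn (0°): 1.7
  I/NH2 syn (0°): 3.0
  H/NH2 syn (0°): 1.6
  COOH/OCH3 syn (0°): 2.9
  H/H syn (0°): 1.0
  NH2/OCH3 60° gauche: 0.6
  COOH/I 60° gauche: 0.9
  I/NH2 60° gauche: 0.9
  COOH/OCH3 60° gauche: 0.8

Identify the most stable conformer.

B

A is eclipsed. OCH3 at 0° is eclipsed with COOH at 0° (2.9); I at 120° is eclipsed with NH2 at 120° (3.0); H at 240° is eclipsed with H at 240° (1.0). Total 6.9 kcal/mol.
B is eclipsed. OCH3 at 0° is eclipsed with H at 0° (1.5); I at 120° is eclipsed with COOH at 120° (3.1); H at 240° is eclipsed with NH2 at 240° (1.6). Total 6.2 kcal/mol.
B has the lowest total (6.2 kcal/mol).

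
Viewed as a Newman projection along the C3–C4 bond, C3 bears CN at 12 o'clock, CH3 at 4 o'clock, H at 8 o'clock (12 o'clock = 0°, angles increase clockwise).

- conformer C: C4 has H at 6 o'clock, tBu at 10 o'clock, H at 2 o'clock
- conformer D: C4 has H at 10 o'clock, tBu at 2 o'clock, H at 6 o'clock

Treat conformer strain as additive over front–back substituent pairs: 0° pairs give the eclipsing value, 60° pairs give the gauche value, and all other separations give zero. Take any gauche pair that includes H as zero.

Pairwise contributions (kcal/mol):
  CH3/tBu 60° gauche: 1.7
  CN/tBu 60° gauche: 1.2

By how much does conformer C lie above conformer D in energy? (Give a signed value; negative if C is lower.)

C is staggered. CN at 0° is gauche with tBu at 300° (1.2). Total 1.2 kcal/mol.
D is staggered. CN at 0° is gauche with tBu at 60° (1.2); CH3 at 120° is gauche with tBu at 60° (1.7). Total 2.9 kcal/mol.
E(C) − E(D) = 1.2 − 2.9 = -1.7 kcal/mol.

-1.7 kcal/mol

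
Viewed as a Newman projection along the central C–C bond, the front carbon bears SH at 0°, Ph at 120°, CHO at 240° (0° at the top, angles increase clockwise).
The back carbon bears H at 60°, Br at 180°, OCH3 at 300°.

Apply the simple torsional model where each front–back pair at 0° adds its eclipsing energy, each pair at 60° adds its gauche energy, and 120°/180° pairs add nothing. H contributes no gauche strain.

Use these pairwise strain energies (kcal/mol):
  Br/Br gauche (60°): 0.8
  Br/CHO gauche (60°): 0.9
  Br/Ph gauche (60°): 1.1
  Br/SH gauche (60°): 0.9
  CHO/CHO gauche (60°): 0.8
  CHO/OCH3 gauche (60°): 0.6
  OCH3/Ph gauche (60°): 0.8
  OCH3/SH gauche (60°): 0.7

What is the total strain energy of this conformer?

This conformer (staggered): SH–OCH3 gauche, Ph–Br gauche, CHO–Br gauche, CHO–OCH3 gauche; 0.7 + 1.1 + 0.9 + 0.6 = 3.3 kcal/mol.

3.3 kcal/mol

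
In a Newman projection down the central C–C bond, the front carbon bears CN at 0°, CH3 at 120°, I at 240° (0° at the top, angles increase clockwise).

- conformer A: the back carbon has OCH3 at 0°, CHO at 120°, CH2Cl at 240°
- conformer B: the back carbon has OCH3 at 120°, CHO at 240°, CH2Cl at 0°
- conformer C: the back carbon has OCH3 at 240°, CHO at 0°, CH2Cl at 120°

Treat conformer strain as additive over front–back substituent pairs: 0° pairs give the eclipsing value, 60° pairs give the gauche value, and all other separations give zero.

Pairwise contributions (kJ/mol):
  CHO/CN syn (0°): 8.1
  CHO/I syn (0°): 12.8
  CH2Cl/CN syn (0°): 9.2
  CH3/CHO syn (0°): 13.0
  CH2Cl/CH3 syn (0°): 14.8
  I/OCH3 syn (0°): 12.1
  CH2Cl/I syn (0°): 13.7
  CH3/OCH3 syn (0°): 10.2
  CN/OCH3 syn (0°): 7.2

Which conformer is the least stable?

A (eclipsed): CN(0°)/OCH3(0°) eclipsed 7.2; CH3(120°)/CHO(120°) eclipsed 13.0; I(240°)/CH2Cl(240°) eclipsed 13.7 → 33.9 kJ/mol.
B (eclipsed): CN(0°)/CH2Cl(0°) eclipsed 9.2; CH3(120°)/OCH3(120°) eclipsed 10.2; I(240°)/CHO(240°) eclipsed 12.8 → 32.2 kJ/mol.
C (eclipsed): CN(0°)/CHO(0°) eclipsed 8.1; CH3(120°)/CH2Cl(120°) eclipsed 14.8; I(240°)/OCH3(240°) eclipsed 12.1 → 35.0 kJ/mol.
C has the highest total (35.0 kJ/mol).

C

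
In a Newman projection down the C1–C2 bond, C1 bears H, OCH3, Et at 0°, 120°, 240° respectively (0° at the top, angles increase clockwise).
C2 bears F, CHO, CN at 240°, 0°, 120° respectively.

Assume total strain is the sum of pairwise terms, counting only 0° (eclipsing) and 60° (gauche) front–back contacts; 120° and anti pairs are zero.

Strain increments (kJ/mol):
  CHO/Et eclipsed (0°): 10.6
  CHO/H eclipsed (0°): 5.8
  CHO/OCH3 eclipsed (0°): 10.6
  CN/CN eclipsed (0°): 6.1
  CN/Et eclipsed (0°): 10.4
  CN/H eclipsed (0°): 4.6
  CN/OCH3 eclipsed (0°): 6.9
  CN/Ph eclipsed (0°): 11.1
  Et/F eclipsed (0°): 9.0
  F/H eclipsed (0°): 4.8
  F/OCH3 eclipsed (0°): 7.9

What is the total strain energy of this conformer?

21.7 kJ/mol

This conformer (eclipsed): H–CHO eclipsed, OCH3–CN eclipsed, Et–F eclipsed; 5.8 + 6.9 + 9.0 = 21.7 kJ/mol.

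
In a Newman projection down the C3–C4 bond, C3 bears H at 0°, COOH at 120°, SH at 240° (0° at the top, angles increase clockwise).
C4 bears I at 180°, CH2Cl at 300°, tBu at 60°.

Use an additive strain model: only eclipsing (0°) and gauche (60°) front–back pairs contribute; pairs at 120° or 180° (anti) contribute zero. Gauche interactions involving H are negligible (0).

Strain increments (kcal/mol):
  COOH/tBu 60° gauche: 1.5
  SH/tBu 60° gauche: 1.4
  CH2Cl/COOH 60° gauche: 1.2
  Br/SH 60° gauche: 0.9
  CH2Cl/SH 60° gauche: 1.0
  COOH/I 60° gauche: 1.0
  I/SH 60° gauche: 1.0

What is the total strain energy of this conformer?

4.5 kcal/mol

This conformer (staggered): COOH–I gauche, COOH–tBu gauche, SH–I gauche, SH–CH2Cl gauche; 1.0 + 1.5 + 1.0 + 1.0 = 4.5 kcal/mol.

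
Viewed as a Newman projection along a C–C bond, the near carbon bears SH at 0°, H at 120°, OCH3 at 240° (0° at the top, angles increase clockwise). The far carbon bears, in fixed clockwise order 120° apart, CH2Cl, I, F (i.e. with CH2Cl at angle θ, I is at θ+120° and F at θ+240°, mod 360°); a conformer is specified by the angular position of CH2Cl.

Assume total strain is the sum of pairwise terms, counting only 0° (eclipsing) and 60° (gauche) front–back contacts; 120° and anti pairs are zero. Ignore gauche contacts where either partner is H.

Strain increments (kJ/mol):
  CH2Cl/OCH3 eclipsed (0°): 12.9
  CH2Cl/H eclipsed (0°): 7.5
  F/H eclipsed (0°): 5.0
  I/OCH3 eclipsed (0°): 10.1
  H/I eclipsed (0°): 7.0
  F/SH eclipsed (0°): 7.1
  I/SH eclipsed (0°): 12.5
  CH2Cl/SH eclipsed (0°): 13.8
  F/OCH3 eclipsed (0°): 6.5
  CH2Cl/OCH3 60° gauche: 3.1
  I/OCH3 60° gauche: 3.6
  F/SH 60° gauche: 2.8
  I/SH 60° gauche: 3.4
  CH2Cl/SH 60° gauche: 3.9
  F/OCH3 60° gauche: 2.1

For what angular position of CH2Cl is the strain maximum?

CH2Cl at 0° is eclipsed. SH at 0° is eclipsed with CH2Cl at 0° (13.8); H at 120° is eclipsed with I at 120° (7.0); OCH3 at 240° is eclipsed with F at 240° (6.5). Total 27.3 kJ/mol.
CH2Cl at 60° is staggered. SH at 0° is gauche with CH2Cl at 60° (3.9); SH at 0° is gauche with F at 300° (2.8); OCH3 at 240° is gauche with I at 180° (3.6); OCH3 at 240° is gauche with F at 300° (2.1). Total 12.4 kJ/mol.
CH2Cl at 120° is eclipsed. SH at 0° is eclipsed with F at 0° (7.1); H at 120° is eclipsed with CH2Cl at 120° (7.5); OCH3 at 240° is eclipsed with I at 240° (10.1). Total 24.7 kJ/mol.
CH2Cl at 180° is staggered. SH at 0° is gauche with I at 300° (3.4); SH at 0° is gauche with F at 60° (2.8); OCH3 at 240° is gauche with CH2Cl at 180° (3.1); OCH3 at 240° is gauche with I at 300° (3.6). Total 12.9 kJ/mol.
CH2Cl at 240° is eclipsed. SH at 0° is eclipsed with I at 0° (12.5); H at 120° is eclipsed with F at 120° (5.0); OCH3 at 240° is eclipsed with CH2Cl at 240° (12.9). Total 30.4 kJ/mol.
CH2Cl at 300° is staggered. SH at 0° is gauche with CH2Cl at 300° (3.9); SH at 0° is gauche with I at 60° (3.4); OCH3 at 240° is gauche with CH2Cl at 300° (3.1); OCH3 at 240° is gauche with F at 180° (2.1). Total 12.5 kJ/mol.
The maximum (30.4 kJ/mol) occurs with CH2Cl at 240°.

240°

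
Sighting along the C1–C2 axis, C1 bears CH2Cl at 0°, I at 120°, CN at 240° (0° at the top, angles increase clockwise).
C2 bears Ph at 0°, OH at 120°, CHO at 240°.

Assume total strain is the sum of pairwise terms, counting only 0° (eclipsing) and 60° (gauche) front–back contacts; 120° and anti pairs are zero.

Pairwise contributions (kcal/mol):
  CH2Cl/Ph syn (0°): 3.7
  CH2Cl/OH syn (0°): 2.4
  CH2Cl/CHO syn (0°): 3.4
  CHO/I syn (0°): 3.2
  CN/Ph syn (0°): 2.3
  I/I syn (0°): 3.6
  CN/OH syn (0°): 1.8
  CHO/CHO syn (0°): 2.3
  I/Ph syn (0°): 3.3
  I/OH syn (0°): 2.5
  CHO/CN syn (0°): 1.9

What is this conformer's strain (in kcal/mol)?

8.1 kcal/mol

This conformer (eclipsed): CH2Cl(0°)/Ph(0°) eclipsed 3.7; I(120°)/OH(120°) eclipsed 2.5; CN(240°)/CHO(240°) eclipsed 1.9 → 8.1 kcal/mol.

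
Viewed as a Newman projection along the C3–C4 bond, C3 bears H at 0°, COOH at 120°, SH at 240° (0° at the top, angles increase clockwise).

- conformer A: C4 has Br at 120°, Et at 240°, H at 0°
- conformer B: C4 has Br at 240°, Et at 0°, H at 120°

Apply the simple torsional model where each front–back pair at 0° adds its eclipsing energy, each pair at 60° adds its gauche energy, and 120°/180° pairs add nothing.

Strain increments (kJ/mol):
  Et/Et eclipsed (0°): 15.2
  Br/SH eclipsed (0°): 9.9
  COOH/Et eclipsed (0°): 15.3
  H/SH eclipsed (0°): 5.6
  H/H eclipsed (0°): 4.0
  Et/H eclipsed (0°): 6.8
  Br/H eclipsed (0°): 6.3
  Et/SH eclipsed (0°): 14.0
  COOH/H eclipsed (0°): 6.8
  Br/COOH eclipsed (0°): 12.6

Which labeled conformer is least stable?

A

A (eclipsed): H(0°)/H(0°) eclipsed 4.0; COOH(120°)/Br(120°) eclipsed 12.6; SH(240°)/Et(240°) eclipsed 14.0 → 30.6 kJ/mol.
B (eclipsed): H(0°)/Et(0°) eclipsed 6.8; COOH(120°)/H(120°) eclipsed 6.8; SH(240°)/Br(240°) eclipsed 9.9 → 23.5 kJ/mol.
A has the highest total (30.6 kJ/mol).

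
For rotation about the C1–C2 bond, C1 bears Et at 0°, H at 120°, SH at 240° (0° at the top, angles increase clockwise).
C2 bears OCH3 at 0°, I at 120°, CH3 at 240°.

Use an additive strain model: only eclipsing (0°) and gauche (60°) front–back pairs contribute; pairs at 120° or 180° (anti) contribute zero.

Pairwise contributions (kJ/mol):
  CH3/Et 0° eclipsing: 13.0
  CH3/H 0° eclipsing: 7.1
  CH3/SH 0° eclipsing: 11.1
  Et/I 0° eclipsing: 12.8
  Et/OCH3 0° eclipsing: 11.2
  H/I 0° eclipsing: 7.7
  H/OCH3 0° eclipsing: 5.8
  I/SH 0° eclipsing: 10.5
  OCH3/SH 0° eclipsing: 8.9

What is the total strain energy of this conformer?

30.0 kJ/mol

This conformer (eclipsed): Et(0°)/OCH3(0°) eclipsed 11.2; H(120°)/I(120°) eclipsed 7.7; SH(240°)/CH3(240°) eclipsed 11.1 → 30.0 kJ/mol.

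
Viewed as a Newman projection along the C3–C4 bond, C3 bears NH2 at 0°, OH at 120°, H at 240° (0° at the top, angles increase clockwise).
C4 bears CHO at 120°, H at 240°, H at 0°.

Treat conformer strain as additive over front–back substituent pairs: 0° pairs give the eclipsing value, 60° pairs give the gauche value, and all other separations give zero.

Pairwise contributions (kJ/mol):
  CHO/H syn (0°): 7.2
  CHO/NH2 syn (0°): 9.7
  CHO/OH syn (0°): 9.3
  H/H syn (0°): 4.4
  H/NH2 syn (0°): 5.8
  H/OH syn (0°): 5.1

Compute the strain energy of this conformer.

19.5 kJ/mol

This conformer (eclipsed): NH2–H eclipsed, OH–CHO eclipsed, H–H eclipsed; 5.8 + 9.3 + 4.4 = 19.5 kJ/mol.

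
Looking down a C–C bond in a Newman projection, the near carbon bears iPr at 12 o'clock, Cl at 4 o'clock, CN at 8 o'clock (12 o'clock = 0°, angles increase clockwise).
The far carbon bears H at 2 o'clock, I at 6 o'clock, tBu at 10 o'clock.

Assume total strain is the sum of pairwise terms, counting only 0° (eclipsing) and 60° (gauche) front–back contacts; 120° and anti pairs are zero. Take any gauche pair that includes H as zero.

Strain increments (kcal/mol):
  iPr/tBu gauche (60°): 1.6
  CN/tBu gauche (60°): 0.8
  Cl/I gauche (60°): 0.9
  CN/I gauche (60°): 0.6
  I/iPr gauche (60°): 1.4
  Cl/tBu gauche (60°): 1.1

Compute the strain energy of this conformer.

This conformer (staggered): iPr–tBu gauche, Cl–I gauche, CN–I gauche, CN–tBu gauche; 1.6 + 0.9 + 0.6 + 0.8 = 3.9 kcal/mol.

3.9 kcal/mol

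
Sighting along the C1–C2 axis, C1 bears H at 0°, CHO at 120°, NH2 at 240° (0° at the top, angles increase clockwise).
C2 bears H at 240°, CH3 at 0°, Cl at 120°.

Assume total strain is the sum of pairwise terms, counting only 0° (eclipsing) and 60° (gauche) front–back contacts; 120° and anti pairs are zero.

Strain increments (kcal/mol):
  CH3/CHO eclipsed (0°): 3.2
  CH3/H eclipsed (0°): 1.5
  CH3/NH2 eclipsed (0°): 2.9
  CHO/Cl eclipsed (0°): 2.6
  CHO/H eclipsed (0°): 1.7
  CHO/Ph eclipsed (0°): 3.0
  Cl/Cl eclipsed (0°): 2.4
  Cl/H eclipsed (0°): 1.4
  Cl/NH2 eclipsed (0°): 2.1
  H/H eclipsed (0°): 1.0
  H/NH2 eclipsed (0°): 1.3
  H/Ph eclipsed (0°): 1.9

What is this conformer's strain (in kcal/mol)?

This conformer (eclipsed): H–CH3 eclipsed, CHO–Cl eclipsed, NH2–H eclipsed; 1.5 + 2.6 + 1.3 = 5.4 kcal/mol.

5.4 kcal/mol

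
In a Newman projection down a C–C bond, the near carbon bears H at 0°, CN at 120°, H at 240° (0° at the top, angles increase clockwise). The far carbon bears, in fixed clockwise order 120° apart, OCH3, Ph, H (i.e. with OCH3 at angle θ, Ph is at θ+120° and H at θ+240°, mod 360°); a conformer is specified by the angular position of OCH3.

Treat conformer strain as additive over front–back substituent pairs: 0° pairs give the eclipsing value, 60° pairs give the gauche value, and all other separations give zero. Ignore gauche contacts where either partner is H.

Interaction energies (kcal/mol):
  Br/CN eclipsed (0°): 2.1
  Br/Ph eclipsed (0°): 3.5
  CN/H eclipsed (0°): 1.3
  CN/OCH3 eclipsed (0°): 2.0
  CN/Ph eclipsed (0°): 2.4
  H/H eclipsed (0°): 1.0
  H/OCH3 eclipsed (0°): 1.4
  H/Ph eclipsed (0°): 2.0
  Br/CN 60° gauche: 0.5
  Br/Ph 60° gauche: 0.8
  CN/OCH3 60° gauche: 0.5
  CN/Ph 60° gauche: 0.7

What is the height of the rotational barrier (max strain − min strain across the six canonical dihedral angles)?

OCH3 at 0° (eclipsed): H(0°)/OCH3(0°) eclipsed 1.4; CN(120°)/Ph(120°) eclipsed 2.4; H(240°)/H(240°) eclipsed 1.0 → 4.8 kcal/mol.
OCH3 at 60° (staggered): CN(120°)/OCH3(60°) gauche 0.5; CN(120°)/Ph(180°) gauche 0.7 → 1.2 kcal/mol.
OCH3 at 120° (eclipsed): H(0°)/H(0°) eclipsed 1.0; CN(120°)/OCH3(120°) eclipsed 2.0; H(240°)/Ph(240°) eclipsed 2.0 → 5.0 kcal/mol.
OCH3 at 180° (staggered): CN(120°)/OCH3(180°) gauche 0.5 → 0.5 kcal/mol.
OCH3 at 240° (eclipsed): H(0°)/Ph(0°) eclipsed 2.0; CN(120°)/H(120°) eclipsed 1.3; H(240°)/OCH3(240°) eclipsed 1.4 → 4.7 kcal/mol.
OCH3 at 300° (staggered): CN(120°)/Ph(60°) gauche 0.7 → 0.7 kcal/mol.
Max at 120° (5.0 kcal/mol), min at 180° (0.5 kcal/mol); barrier = 4.5 kcal/mol.

4.5 kcal/mol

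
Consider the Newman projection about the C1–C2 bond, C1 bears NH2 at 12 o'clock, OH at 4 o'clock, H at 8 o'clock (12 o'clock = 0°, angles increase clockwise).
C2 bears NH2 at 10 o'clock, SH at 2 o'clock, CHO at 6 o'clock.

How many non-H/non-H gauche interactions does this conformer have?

Non-H gauche pairs: NH2(0°)/NH2(300°); NH2(0°)/SH(60°); OH(120°)/SH(60°); OH(120°)/CHO(180°) — 4 interactions.

4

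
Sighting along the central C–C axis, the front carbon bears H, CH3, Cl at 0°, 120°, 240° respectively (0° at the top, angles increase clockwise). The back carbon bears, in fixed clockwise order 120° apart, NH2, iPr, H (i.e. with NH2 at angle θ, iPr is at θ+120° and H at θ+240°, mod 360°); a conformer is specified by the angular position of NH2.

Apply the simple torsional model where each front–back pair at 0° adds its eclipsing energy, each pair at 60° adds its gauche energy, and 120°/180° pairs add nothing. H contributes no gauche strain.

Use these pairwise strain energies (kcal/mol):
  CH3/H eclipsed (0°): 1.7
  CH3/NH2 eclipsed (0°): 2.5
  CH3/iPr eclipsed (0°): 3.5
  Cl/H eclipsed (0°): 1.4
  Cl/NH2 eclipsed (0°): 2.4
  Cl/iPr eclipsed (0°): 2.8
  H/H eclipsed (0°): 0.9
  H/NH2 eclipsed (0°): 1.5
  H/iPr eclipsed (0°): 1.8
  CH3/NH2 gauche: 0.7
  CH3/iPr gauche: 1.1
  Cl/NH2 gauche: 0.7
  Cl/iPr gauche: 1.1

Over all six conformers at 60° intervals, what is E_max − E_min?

NH2 at 0° is eclipsed. H at 0° is eclipsed with NH2 at 0° (1.5); CH3 at 120° is eclipsed with iPr at 120° (3.5); Cl at 240° is eclipsed with H at 240° (1.4). Total 6.4 kcal/mol.
NH2 at 60° is staggered. CH3 at 120° is gauche with NH2 at 60° (0.7); CH3 at 120° is gauche with iPr at 180° (1.1); Cl at 240° is gauche with iPr at 180° (1.1). Total 2.9 kcal/mol.
NH2 at 120° is eclipsed. H at 0° is eclipsed with H at 0° (0.9); CH3 at 120° is eclipsed with NH2 at 120° (2.5); Cl at 240° is eclipsed with iPr at 240° (2.8). Total 6.2 kcal/mol.
NH2 at 180° is staggered. CH3 at 120° is gauche with NH2 at 180° (0.7); Cl at 240° is gauche with NH2 at 180° (0.7); Cl at 240° is gauche with iPr at 300° (1.1). Total 2.5 kcal/mol.
NH2 at 240° is eclipsed. H at 0° is eclipsed with iPr at 0° (1.8); CH3 at 120° is eclipsed with H at 120° (1.7); Cl at 240° is eclipsed with NH2 at 240° (2.4). Total 5.9 kcal/mol.
NH2 at 300° is staggered. CH3 at 120° is gauche with iPr at 60° (1.1); Cl at 240° is gauche with NH2 at 300° (0.7). Total 1.8 kcal/mol.
Max at 0° (6.4 kcal/mol), min at 300° (1.8 kcal/mol); barrier = 4.6 kcal/mol.

4.6 kcal/mol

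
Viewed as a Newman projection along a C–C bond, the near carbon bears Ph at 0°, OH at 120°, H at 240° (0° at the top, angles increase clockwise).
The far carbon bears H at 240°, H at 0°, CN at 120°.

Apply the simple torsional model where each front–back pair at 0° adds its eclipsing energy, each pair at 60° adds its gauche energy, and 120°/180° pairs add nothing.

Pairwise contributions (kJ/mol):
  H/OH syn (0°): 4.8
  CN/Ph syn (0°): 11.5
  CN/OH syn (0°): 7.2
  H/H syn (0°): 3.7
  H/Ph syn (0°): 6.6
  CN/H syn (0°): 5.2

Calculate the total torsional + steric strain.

17.5 kJ/mol

This conformer (eclipsed): Ph–H eclipsed, OH–CN eclipsed, H–H eclipsed; 6.6 + 7.2 + 3.7 = 17.5 kJ/mol.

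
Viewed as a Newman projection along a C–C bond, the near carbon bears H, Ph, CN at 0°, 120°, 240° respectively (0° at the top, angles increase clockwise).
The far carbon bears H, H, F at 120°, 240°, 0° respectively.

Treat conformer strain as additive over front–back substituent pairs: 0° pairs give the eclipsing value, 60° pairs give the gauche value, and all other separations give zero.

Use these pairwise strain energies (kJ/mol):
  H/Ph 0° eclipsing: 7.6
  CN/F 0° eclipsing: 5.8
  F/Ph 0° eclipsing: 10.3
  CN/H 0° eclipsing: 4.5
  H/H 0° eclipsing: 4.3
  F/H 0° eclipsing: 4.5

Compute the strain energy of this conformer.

16.6 kJ/mol

This conformer is eclipsed. H at 0° is eclipsed with F at 0° (4.5); Ph at 120° is eclipsed with H at 120° (7.6); CN at 240° is eclipsed with H at 240° (4.5). Total 16.6 kJ/mol.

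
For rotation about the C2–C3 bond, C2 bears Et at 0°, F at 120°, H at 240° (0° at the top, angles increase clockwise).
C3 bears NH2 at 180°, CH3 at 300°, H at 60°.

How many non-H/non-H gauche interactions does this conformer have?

2

Non-H gauche pairs: Et(0°)/CH3(300°); F(120°)/NH2(180°) — 2 interactions.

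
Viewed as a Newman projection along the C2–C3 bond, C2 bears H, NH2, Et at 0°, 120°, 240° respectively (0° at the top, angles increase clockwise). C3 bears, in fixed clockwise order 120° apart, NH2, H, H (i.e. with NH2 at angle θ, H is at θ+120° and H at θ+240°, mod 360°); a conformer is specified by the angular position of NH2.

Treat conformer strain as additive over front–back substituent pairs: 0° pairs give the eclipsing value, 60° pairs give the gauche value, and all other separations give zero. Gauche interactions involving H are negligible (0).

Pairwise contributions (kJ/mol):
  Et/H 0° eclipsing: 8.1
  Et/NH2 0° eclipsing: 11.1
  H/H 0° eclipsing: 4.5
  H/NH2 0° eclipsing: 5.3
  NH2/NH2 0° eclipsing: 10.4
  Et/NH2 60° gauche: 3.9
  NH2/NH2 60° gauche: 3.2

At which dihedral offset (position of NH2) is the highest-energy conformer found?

NH2 at 0° (eclipsed): H–NH2 eclipsed, NH2–H eclipsed, Et–H eclipsed; 5.3 + 5.3 + 8.1 = 18.7 kJ/mol.
NH2 at 60° (staggered): NH2–NH2 gauche; 3.2 = 3.2 kJ/mol.
NH2 at 120° (eclipsed): H–H eclipsed, NH2–NH2 eclipsed, Et–H eclipsed; 4.5 + 10.4 + 8.1 = 23.0 kJ/mol.
NH2 at 180° (staggered): NH2–NH2 gauche, Et–NH2 gauche; 3.2 + 3.9 = 7.1 kJ/mol.
NH2 at 240° (eclipsed): H–H eclipsed, NH2–H eclipsed, Et–NH2 eclipsed; 4.5 + 5.3 + 11.1 = 20.9 kJ/mol.
NH2 at 300° (staggered): Et–NH2 gauche; 3.9 = 3.9 kJ/mol.
The maximum (23.0 kJ/mol) occurs with NH2 at 120°.

120°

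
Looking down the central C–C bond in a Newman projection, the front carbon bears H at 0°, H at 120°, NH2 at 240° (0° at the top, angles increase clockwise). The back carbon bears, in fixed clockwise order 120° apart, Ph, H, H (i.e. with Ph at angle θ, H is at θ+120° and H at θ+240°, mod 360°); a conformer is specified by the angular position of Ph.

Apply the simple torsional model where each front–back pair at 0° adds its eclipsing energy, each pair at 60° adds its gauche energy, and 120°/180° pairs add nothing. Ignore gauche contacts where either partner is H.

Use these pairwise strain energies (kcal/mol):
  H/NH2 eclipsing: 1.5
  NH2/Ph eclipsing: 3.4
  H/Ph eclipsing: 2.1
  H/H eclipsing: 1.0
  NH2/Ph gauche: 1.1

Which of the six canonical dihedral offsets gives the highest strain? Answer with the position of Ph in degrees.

Ph at 0° is eclipsed. H at 0° is eclipsed with Ph at 0° (2.1); H at 120° is eclipsed with H at 120° (1.0); NH2 at 240° is eclipsed with H at 240° (1.5). Total 4.6 kcal/mol.
Ph at 60° (staggered): no non-H gauche contacts → 0.0 kcal/mol.
Ph at 120° is eclipsed. H at 0° is eclipsed with H at 0° (1.0); H at 120° is eclipsed with Ph at 120° (2.1); NH2 at 240° is eclipsed with H at 240° (1.5). Total 4.6 kcal/mol.
Ph at 180° is staggered. NH2 at 240° is gauche with Ph at 180° (1.1). Total 1.1 kcal/mol.
Ph at 240° is eclipsed. H at 0° is eclipsed with H at 0° (1.0); H at 120° is eclipsed with H at 120° (1.0); NH2 at 240° is eclipsed with Ph at 240° (3.4). Total 5.4 kcal/mol.
Ph at 300° is staggered. NH2 at 240° is gauche with Ph at 300° (1.1). Total 1.1 kcal/mol.
The maximum (5.4 kcal/mol) occurs with Ph at 240°.

240°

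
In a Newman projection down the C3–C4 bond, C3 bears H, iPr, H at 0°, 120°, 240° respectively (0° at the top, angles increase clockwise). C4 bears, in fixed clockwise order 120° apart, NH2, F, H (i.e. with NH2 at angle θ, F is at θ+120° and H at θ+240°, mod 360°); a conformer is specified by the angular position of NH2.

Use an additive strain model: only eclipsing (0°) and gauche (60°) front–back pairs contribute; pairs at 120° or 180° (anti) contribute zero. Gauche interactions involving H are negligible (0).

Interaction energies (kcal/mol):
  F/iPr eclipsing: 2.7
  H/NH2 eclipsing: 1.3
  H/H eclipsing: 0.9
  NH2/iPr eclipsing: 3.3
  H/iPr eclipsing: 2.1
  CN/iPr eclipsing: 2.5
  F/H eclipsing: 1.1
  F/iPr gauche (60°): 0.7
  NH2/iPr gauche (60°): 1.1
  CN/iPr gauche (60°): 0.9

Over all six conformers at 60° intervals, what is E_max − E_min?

NH2 at 0° (eclipsed): H–NH2 eclipsed, iPr–F eclipsed, H–H eclipsed; 1.3 + 2.7 + 0.9 = 4.9 kcal/mol.
NH2 at 60° (staggered): iPr–NH2 gauche, iPr–F gauche; 1.1 + 0.7 = 1.8 kcal/mol.
NH2 at 120° (eclipsed): H–H eclipsed, iPr–NH2 eclipsed, H–F eclipsed; 0.9 + 3.3 + 1.1 = 5.3 kcal/mol.
NH2 at 180° (staggered): iPr–NH2 gauche; 1.1 = 1.1 kcal/mol.
NH2 at 240° (eclipsed): H–F eclipsed, iPr–H eclipsed, H–NH2 eclipsed; 1.1 + 2.1 + 1.3 = 4.5 kcal/mol.
NH2 at 300° (staggered): iPr–F gauche; 0.7 = 0.7 kcal/mol.
Max at 120° (5.3 kcal/mol), min at 300° (0.7 kcal/mol); barrier = 4.6 kcal/mol.

4.6 kcal/mol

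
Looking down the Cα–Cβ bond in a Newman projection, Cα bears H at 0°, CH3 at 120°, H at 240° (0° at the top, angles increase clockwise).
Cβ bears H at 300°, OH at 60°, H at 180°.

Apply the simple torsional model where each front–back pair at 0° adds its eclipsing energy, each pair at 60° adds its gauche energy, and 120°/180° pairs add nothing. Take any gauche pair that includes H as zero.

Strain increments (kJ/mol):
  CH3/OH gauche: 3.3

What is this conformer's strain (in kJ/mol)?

3.3 kJ/mol

This conformer (staggered): CH3(120°)/OH(60°) gauche 3.3 → 3.3 kJ/mol.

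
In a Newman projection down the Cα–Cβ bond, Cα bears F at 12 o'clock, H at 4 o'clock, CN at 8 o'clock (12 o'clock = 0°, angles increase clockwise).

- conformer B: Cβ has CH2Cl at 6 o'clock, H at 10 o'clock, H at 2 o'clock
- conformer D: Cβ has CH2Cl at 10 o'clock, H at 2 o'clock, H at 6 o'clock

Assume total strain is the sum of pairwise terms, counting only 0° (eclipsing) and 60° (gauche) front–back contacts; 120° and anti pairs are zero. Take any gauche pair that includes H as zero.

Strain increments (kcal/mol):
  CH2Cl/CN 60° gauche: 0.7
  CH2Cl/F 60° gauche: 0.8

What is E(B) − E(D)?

B is staggered. CN at 240° is gauche with CH2Cl at 180° (0.7). Total 0.7 kcal/mol.
D is staggered. F at 0° is gauche with CH2Cl at 300° (0.8); CN at 240° is gauche with CH2Cl at 300° (0.7). Total 1.5 kcal/mol.
E(B) − E(D) = 0.7 − 1.5 = -0.8 kcal/mol.

-0.8 kcal/mol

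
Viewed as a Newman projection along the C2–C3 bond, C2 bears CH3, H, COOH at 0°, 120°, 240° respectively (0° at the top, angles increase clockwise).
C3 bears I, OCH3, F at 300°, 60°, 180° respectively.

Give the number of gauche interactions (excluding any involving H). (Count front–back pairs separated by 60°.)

4

Non-H gauche pairs: CH3(0°)/I(300°); CH3(0°)/OCH3(60°); COOH(240°)/I(300°); COOH(240°)/F(180°) — 4 interactions.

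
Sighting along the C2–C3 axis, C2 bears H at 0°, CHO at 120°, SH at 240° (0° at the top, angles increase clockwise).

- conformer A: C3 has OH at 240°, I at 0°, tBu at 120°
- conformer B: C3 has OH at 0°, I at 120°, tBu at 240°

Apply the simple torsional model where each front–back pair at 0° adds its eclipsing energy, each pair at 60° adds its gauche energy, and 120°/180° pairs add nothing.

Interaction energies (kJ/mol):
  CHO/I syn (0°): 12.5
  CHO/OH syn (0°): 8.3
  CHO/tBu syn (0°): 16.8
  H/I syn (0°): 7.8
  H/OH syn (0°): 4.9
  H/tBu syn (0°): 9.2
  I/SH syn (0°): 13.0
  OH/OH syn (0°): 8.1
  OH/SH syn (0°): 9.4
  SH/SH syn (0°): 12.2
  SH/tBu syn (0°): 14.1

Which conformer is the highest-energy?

A

A is eclipsed. H at 0° is eclipsed with I at 0° (7.8); CHO at 120° is eclipsed with tBu at 120° (16.8); SH at 240° is eclipsed with OH at 240° (9.4). Total 34.0 kJ/mol.
B is eclipsed. H at 0° is eclipsed with OH at 0° (4.9); CHO at 120° is eclipsed with I at 120° (12.5); SH at 240° is eclipsed with tBu at 240° (14.1). Total 31.5 kJ/mol.
A has the highest total (34.0 kJ/mol).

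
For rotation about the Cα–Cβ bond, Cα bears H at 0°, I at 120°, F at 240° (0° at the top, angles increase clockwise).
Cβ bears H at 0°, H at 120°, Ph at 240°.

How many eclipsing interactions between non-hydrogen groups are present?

Non-H eclipsing pairs: F(240°)/Ph(240°) — 1 interaction.

1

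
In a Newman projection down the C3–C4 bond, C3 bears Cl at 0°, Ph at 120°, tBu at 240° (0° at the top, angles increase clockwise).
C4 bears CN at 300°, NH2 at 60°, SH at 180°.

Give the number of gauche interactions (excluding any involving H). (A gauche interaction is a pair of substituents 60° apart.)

Non-H gauche pairs: Cl(0°)/CN(300°); Cl(0°)/NH2(60°); Ph(120°)/NH2(60°); Ph(120°)/SH(180°); tBu(240°)/CN(300°); tBu(240°)/SH(180°) — 6 interactions.

6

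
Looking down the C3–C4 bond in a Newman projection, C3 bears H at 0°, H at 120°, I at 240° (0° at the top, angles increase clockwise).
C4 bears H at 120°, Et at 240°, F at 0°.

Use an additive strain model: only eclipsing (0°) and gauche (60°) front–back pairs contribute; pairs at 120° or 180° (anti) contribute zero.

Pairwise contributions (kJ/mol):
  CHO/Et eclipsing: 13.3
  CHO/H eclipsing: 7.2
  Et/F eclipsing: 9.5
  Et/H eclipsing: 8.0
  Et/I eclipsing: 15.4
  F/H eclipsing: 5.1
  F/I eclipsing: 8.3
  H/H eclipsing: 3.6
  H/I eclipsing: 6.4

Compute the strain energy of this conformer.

24.1 kJ/mol

This conformer (eclipsed): H–F eclipsed, H–H eclipsed, I–Et eclipsed; 5.1 + 3.6 + 15.4 = 24.1 kJ/mol.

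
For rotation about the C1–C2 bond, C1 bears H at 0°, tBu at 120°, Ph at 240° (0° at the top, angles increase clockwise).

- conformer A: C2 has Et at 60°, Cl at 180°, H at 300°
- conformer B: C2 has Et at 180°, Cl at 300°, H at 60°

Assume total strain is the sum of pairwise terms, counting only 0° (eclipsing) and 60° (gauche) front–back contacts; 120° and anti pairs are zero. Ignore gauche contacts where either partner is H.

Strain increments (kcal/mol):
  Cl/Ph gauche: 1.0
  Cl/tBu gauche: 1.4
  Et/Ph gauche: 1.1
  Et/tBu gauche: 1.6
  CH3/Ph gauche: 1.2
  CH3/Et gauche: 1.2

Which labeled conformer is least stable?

A (staggered): tBu(120°)/Et(60°) gauche 1.6; tBu(120°)/Cl(180°) gauche 1.4; Ph(240°)/Cl(180°) gauche 1.0 → 4.0 kcal/mol.
B (staggered): tBu(120°)/Et(180°) gauche 1.6; Ph(240°)/Et(180°) gauche 1.1; Ph(240°)/Cl(300°) gauche 1.0 → 3.7 kcal/mol.
A has the highest total (4.0 kcal/mol).

A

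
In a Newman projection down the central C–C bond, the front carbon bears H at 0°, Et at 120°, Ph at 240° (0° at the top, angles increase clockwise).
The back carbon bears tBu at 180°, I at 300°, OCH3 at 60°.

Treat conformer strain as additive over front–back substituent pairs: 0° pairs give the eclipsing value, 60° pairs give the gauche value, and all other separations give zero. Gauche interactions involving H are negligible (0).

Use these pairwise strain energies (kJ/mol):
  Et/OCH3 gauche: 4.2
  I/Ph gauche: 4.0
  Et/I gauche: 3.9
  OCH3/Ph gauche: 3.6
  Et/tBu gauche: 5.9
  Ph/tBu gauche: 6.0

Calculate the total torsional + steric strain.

20.1 kJ/mol

This conformer (staggered): Et(120°)/tBu(180°) gauche 5.9; Et(120°)/OCH3(60°) gauche 4.2; Ph(240°)/tBu(180°) gauche 6.0; Ph(240°)/I(300°) gauche 4.0 → 20.1 kJ/mol.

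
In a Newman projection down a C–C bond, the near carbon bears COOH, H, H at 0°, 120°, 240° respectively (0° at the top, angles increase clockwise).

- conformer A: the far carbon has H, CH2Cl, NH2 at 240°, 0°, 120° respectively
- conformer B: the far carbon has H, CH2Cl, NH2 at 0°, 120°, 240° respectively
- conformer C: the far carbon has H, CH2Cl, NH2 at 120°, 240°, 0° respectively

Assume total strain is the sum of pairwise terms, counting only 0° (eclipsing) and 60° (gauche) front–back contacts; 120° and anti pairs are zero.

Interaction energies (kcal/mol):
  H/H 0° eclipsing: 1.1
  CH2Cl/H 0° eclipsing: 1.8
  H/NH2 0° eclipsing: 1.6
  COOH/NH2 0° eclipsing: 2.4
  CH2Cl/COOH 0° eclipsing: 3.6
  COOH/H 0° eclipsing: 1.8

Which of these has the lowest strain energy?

A (eclipsed): COOH(0°)/CH2Cl(0°) eclipsed 3.6; H(120°)/NH2(120°) eclipsed 1.6; H(240°)/H(240°) eclipsed 1.1 → 6.3 kcal/mol.
B (eclipsed): COOH(0°)/H(0°) eclipsed 1.8; H(120°)/CH2Cl(120°) eclipsed 1.8; H(240°)/NH2(240°) eclipsed 1.6 → 5.2 kcal/mol.
C (eclipsed): COOH(0°)/NH2(0°) eclipsed 2.4; H(120°)/H(120°) eclipsed 1.1; H(240°)/CH2Cl(240°) eclipsed 1.8 → 5.3 kcal/mol.
B has the lowest total (5.2 kcal/mol).

B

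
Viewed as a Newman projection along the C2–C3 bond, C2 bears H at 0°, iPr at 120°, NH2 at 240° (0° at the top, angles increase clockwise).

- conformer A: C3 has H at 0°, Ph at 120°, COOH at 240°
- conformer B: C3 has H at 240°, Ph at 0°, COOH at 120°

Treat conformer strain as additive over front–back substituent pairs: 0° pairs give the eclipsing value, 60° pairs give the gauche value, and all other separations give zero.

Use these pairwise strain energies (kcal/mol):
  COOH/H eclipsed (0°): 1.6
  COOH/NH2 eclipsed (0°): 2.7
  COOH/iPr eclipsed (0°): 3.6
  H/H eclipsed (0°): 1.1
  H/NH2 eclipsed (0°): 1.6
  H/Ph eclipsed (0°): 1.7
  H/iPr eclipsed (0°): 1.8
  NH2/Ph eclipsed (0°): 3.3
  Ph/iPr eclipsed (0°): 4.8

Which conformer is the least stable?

A

A (eclipsed): H–H eclipsed, iPr–Ph eclipsed, NH2–COOH eclipsed; 1.1 + 4.8 + 2.7 = 8.6 kcal/mol.
B (eclipsed): H–Ph eclipsed, iPr–COOH eclipsed, NH2–H eclipsed; 1.7 + 3.6 + 1.6 = 6.9 kcal/mol.
A has the highest total (8.6 kcal/mol).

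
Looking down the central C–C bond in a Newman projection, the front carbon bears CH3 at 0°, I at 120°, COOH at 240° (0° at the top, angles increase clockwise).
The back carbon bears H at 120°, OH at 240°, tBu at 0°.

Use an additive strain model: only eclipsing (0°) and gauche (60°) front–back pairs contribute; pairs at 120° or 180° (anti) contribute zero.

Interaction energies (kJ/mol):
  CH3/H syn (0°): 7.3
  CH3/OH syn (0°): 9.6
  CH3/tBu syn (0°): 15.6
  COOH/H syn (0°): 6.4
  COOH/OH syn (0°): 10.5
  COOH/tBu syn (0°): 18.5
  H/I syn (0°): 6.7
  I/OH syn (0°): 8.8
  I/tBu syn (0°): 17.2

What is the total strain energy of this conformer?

This conformer (eclipsed): CH3(0°)/tBu(0°) eclipsed 15.6; I(120°)/H(120°) eclipsed 6.7; COOH(240°)/OH(240°) eclipsed 10.5 → 32.8 kJ/mol.

32.8 kJ/mol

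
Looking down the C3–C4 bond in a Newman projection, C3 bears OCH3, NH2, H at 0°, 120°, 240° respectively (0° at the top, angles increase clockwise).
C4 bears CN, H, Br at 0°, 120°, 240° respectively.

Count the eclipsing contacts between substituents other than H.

Non-H eclipsing pairs: OCH3(0°)/CN(0°) — 1 interaction.

1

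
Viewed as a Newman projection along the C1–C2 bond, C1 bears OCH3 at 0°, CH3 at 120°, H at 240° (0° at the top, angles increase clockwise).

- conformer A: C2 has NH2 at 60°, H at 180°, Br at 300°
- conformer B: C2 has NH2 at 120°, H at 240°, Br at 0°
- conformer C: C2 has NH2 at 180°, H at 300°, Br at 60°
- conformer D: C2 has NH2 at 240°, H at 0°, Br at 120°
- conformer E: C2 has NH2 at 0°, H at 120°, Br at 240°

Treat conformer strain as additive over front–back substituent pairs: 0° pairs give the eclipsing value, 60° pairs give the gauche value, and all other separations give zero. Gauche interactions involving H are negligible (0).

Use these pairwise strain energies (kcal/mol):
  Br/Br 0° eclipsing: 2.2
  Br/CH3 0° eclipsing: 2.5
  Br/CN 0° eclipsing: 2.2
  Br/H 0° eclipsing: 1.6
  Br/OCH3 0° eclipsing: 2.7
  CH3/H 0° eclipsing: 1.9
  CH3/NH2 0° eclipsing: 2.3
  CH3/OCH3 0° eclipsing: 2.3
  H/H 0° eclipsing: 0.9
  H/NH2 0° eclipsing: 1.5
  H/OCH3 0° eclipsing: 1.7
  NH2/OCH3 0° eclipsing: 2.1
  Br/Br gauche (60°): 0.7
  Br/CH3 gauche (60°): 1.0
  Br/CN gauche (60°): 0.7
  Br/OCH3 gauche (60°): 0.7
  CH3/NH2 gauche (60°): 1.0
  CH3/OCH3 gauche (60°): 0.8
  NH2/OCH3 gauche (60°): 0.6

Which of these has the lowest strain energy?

A (staggered): OCH3–NH2 gauche, OCH3–Br gauche, CH3–NH2 gauche; 0.6 + 0.7 + 1.0 = 2.3 kcal/mol.
B (eclipsed): OCH3–Br eclipsed, CH3–NH2 eclipsed, H–H eclipsed; 2.7 + 2.3 + 0.9 = 5.9 kcal/mol.
C (staggered): OCH3–Br gauche, CH3–NH2 gauche, CH3–Br gauche; 0.7 + 1.0 + 1.0 = 2.7 kcal/mol.
D (eclipsed): OCH3–H eclipsed, CH3–Br eclipsed, H–NH2 eclipsed; 1.7 + 2.5 + 1.5 = 5.7 kcal/mol.
E (eclipsed): OCH3–NH2 eclipsed, CH3–H eclipsed, H–Br eclipsed; 2.1 + 1.9 + 1.6 = 5.6 kcal/mol.
A has the lowest total (2.3 kcal/mol).

A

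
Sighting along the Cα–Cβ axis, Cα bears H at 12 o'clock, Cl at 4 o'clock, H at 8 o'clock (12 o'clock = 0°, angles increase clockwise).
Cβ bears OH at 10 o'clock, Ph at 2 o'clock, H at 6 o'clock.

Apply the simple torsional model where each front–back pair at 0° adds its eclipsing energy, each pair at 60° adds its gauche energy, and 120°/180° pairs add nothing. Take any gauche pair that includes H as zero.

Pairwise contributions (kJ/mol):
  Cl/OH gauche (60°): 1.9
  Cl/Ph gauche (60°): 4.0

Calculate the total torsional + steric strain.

This conformer (staggered): Cl(120°)/Ph(60°) gauche 4.0 → 4.0 kJ/mol.

4.0 kJ/mol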